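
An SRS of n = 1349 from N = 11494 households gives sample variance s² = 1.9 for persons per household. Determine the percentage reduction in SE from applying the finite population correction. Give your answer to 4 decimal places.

6.0514

f = n/N = 1349/11494 = 0.11736558.
SE_no-fpc = √(s²/n) = 0.037529331; SE_fpc = √((1−f)s²/n) = 0.035258291.
Ratio = √(1−f) = 0.93948625. Reduction = 100·(1 − 0.93948625) = 6.0514%.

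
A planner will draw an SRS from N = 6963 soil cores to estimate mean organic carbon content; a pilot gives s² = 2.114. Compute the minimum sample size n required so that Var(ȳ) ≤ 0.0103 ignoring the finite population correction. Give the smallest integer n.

Without fpc, n₀ = s²/D = 2.114/0.0103 = 205.2427.
Rounding up, n = 206.

206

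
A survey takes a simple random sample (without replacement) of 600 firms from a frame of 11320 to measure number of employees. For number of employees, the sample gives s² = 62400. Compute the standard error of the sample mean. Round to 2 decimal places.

Under SRS without replacement, Var(ȳ) = (1 − f)·s²/n with f = n/N = 600/11320 = 0.05300353.
Var(ȳ) = (1 − 0.05300353)·62400/600 = 0.94699647·104 = 98.487633.
SE(ȳ) = √(98.487633) = 9.92.

9.92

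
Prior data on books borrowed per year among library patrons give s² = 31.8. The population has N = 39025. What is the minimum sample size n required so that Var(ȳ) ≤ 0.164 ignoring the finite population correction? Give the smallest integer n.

194

Without fpc, n₀ = s²/D = 31.8/0.164 = 193.9024.
Rounding up, n = 194.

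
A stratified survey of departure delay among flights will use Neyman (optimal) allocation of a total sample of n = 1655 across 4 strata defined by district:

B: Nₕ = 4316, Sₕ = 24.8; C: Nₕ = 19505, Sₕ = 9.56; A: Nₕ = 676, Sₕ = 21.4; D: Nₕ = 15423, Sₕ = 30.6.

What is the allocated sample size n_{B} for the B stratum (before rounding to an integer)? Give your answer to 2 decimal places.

Neyman allocation: nₕ = n·NₕSₕ / Σⱼ NⱼSⱼ.
Σ NⱼSⱼ = 4316·24.8 + 19505·9.56 + 676·21.4 + 15423·30.6 = 779914.8.
n_{B} = 1655·4316·24.8 / 779914.8 = 227.13.

227.13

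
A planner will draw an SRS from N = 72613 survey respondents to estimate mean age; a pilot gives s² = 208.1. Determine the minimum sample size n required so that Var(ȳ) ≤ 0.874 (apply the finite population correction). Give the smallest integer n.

238

Without fpc, n₀ = s²/D = 208.1/0.874 = 238.1007.
With fpc, (1 − n/N)·s²/n ≤ D requires n ≥ n₀/(1 + n₀/N) = 238.1007/(1 + 238.1007/72613) = 237.3225.
Rounding up, n = 238.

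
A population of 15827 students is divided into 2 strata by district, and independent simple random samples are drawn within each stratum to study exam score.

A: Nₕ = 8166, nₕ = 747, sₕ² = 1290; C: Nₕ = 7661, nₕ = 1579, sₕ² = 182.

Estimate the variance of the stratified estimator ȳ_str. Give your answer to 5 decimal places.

0.43910

Var(ȳ_str) = Σₕ Wₕ²(1 − fₕ)sₕ²/nₕ with Wₕ = Nₕ/N, N = 15827.
A: Wₕ = 0.51595375; term = 0.51595375²·(1 − 0.09147686)·1290/747 = 0.41766362.
C: Wₕ = 0.48404625; term = 0.48404625²·(1 − 0.20610886)·182/1579 = 0.021439958.
Sum = 0.43910358.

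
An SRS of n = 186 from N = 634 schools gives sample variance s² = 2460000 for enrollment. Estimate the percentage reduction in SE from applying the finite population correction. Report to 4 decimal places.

f = n/N = 186/634 = 0.29337539.
SE_no-fpc = √(s²/n) = 115.00351; SE_fpc = √((1−f)s²/n) = 96.673059.
Ratio = √(1−f) = 0.84060966. Reduction = 100·(1 − 0.84060966) = 15.9390%.

15.9390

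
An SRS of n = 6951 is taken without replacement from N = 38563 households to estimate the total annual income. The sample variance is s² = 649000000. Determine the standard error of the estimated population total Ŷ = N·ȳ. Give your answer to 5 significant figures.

1.0669 × 10^7

Var(Ŷ) = N²·Var(ȳ) = N²·(1 − n/N)·s²/n.
f = 6951/38563 = 0.18025050; Var(ȳ) = 0.81974950·649000000/6951 = 76538.257.
Var(Ŷ) = 38563² · 76538.257 = 1.1382042 × 10^14.
SE(Ŷ) = √(1.1382042 × 10^14) = 1.0669 × 10^7.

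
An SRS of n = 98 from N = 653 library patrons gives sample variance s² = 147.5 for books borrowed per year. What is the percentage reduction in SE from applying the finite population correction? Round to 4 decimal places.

f = n/N = 98/653 = 0.15007657.
SE_no-fpc = √(s²/n) = 1.226826; SE_fpc = √((1−f)s²/n) = 1.1310267.
Ratio = √(1−f) = 0.92191292. Reduction = 100·(1 − 0.92191292) = 7.8087%.

7.8087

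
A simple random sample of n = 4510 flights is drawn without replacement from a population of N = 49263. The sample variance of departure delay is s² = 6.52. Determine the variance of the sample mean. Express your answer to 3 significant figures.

Under SRS without replacement, Var(ȳ) = (1 − f)·s²/n with f = n/N = 4510/49263 = 0.09154944.
Var(ȳ) = (1 − 0.09154944)·6.52/4510 = 0.90845056·0.0014456763 = 0.0013133254.

0.00131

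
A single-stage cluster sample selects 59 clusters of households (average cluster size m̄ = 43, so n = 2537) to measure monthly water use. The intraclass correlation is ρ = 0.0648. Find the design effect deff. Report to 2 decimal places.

deff = 1 + (43 − 1)·0.0648 = 1 + 2.7216 = 3.7216.

3.72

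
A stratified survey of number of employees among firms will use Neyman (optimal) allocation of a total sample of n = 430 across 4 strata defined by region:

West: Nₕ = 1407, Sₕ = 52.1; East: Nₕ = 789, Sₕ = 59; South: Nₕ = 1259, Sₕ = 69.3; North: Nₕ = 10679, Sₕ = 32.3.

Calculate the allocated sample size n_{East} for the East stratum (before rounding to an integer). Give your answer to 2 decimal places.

36.26

Neyman allocation: nₕ = n·NₕSₕ / Σⱼ NⱼSⱼ.
Σ NⱼSⱼ = 1407·52.1 + 789·59 + 1259·69.3 + 10679·32.3 = 552036.1.
n_{East} = 430·789·59 / 552036.1 = 36.26.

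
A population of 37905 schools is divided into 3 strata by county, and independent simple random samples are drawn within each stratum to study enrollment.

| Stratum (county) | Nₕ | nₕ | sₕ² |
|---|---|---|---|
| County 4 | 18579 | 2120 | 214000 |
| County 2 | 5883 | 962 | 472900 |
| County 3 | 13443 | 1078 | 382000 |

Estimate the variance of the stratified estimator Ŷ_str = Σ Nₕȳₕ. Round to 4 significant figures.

Var(Ŷ_str) = Σₕ Nₕ²(1 − fₕ)sₕ²/nₕ.
County 4: 18579²·(1 − 2120/18579)·214000/2120 = 3.0867659 × 10^10.
County 2: 5883²·(1 − 962/5883)·472900/962 = 1.4231362 × 10^10.
County 3: 13443²·(1 − 1078/13443)·382000/1078 = 5.8902662 × 10^10.
Sum = 1.0400168 × 10^11.

1.040 × 10^11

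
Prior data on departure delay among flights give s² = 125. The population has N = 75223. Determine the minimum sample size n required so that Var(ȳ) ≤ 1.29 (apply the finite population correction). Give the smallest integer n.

Without fpc, n₀ = s²/D = 125/1.29 = 96.8992.
With fpc, (1 − n/N)·s²/n ≤ D requires n ≥ n₀/(1 + n₀/N) = 96.8992/(1 + 96.8992/75223) = 96.7745.
Rounding up, n = 97.

97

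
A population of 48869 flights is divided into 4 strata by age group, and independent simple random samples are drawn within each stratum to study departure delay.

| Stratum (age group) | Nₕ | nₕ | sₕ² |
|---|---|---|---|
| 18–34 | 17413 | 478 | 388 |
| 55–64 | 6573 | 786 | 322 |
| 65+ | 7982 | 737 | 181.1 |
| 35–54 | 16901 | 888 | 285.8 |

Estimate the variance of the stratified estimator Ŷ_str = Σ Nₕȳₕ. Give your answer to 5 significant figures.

Var(Ŷ_str) = Σₕ Nₕ²(1 − fₕ)sₕ²/nₕ.
18–34: 17413²·(1 − 478/17413)·388/478 = 2.3936609 × 10^8.
55–64: 6573²·(1 − 786/6573)·322/786 = 1.5582977 × 10^7.
65+: 7982²·(1 − 737/7982)·181.1/737 = 1.4210229 × 10^7.
35–54: 16901²·(1 − 888/16901)·285.8/888 = 8.7103251 × 10^7.
Sum = 3.5626255 × 10^8.

3.5626 × 10^8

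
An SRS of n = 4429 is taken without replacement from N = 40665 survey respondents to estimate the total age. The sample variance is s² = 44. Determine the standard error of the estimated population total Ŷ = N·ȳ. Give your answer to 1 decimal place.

3826.1

Var(Ŷ) = N²·Var(ȳ) = N²·(1 − n/N)·s²/n.
f = 4429/40665 = 0.10891430; Var(ȳ) = 0.89108570·44/4429 = 0.0088525109.
Var(Ŷ) = 40665² · 0.0088525109 = 1.4638886 × 10^7.
SE(Ŷ) = √(1.4638886 × 10^7) = 3826.1.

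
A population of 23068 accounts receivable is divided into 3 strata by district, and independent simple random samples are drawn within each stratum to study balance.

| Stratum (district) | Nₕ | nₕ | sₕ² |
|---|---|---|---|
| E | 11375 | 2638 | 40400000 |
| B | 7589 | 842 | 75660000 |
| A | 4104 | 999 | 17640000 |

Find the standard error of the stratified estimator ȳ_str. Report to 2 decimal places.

Var(ȳ_str) = Σₕ Wₕ²(1 − fₕ)sₕ²/nₕ with Wₕ = Nₕ/N, N = 23068.
E: Wₕ = 0.49310733; term = 0.49310733²·(1 − 0.23191209)·40400000/2638 = 2860.2265.
B: Wₕ = 0.32898387; term = 0.32898387²·(1 − 0.11095006)·75660000/842 = 8646.2865.
A: Wₕ = 0.17790879; term = 0.17790879²·(1 − 0.24342105)·17640000/999 = 422.84594.
Sum = 11929.359.
SE = √(11929.359) = 109.22.

109.22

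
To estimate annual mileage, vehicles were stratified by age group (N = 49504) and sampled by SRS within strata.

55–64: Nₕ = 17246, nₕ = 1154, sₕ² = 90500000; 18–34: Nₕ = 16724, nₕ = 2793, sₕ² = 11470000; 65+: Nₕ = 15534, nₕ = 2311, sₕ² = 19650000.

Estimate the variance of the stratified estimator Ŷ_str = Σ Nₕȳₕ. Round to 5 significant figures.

Var(Ŷ_str) = Σₕ Nₕ²(1 − fₕ)sₕ²/nₕ.
55–64: 17246²·(1 − 1154/17246)·90500000/1154 = 2.1764123 × 10^13.
18–34: 16724²·(1 − 2793/16724)·11470000/2793 = 9.5678627 × 10^11.
65+: 15534²·(1 − 2311/15534)·19650000/2311 = 1.7465294 × 10^12.
Sum = 2.4467439 × 10^13.

2.4467 × 10^13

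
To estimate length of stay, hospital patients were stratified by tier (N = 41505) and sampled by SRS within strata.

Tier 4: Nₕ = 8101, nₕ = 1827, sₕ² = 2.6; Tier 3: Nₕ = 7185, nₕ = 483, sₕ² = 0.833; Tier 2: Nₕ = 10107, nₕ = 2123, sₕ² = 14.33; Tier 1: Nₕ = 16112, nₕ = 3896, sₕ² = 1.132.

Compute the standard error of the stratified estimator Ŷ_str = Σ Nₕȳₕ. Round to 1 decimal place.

870.2

Var(Ŷ_str) = Σₕ Nₕ²(1 − fₕ)sₕ²/nₕ.
Tier 4: 8101²·(1 − 1827/8101)·2.6/1827 = 72329.914.
Tier 3: 7185²·(1 − 483/7185)·0.833/483 = 83047.979.
Tier 2: 10107²·(1 − 2123/10107)·14.33/2123 = 544676.94.
Tier 1: 16112²·(1 − 3896/16112)·1.132/3896 = 57188.138.
Sum = 757242.97.
SE = √(757242.97) = 870.2.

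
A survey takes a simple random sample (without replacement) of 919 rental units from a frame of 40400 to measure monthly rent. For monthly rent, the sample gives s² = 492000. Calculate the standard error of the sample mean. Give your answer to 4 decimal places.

Under SRS without replacement, Var(ȳ) = (1 − f)·s²/n with f = n/N = 919/40400 = 0.02274752.
Var(ȳ) = (1 − 0.02274752)·492000/919 = 0.97725248·535.36453 = 523.18631.
SE(ȳ) = √(523.18631) = 22.8733.

22.8733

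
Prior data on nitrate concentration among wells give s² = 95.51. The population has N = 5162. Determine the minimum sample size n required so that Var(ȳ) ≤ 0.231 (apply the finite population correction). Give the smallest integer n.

Without fpc, n₀ = s²/D = 95.51/0.231 = 413.4632.
With fpc, (1 − n/N)·s²/n ≤ D requires n ≥ n₀/(1 + n₀/N) = 413.4632/(1 + 413.4632/5162) = 382.8017.
Rounding up, n = 383.

383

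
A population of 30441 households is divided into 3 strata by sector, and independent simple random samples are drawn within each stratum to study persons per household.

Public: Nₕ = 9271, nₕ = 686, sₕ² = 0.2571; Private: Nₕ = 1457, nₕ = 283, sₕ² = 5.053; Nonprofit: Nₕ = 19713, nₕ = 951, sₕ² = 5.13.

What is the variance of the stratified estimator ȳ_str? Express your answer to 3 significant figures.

0.00222

Var(ȳ_str) = Σₕ Wₕ²(1 − fₕ)sₕ²/nₕ with Wₕ = Nₕ/N, N = 30441.
Public: Wₕ = 0.30455635; term = 0.30455635²·(1 − 0.07399418)·0.2571/686 = 3.2190447 × 10^-5.
Private: Wₕ = 0.04786308; term = 0.04786308²·(1 − 0.19423473)·5.053/283 = 3.2958898 × 10^-5.
Nonprofit: Wₕ = 0.64758057; term = 0.64758057²·(1 − 0.04824228)·5.13/951 = 0.0021530339.
Sum = 0.0022181832.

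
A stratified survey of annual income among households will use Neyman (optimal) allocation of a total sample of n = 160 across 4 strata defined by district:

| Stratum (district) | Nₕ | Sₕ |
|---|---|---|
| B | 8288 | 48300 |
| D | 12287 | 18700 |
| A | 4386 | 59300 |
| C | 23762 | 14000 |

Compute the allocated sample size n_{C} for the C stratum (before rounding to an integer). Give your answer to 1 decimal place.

Neyman allocation: nₕ = n·NₕSₕ / Σⱼ NⱼSⱼ.
Σ NⱼSⱼ = 8288·48300 + 12287·18700 + 4386·59300 + 23762·14000 = 1.2228351 × 10^9.
n_{C} = 160·23762·14000 / (1.2228351 × 10^9) = 43.5.

43.5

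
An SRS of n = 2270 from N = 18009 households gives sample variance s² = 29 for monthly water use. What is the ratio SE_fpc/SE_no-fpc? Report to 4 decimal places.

0.9349

f = n/N = 2270/18009 = 0.12604809.
SE_no-fpc = √(s²/n) = 0.11302801; SE_fpc = √((1−f)s²/n) = 0.10566468.
Ratio = √(1−f) = 0.93485395.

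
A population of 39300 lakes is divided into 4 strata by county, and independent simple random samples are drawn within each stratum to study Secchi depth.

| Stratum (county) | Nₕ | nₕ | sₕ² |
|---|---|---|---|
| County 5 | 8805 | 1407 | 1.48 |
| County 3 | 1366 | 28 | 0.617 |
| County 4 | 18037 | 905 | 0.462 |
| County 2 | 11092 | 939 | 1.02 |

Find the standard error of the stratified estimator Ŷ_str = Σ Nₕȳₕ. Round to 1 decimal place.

623.6

Var(Ŷ_str) = Σₕ Nₕ²(1 − fₕ)sₕ²/nₕ.
County 5: 8805²·(1 − 1407/8805)·1.48/1407 = 68519.046.
County 3: 1366²·(1 − 28/1366)·0.617/28 = 40274.851.
County 4: 18037²·(1 − 905/18037)·0.462/905 = 157748.69.
County 2: 11092²·(1 − 939/11092)·1.02/939 = 122331.65.
Sum = 388874.24.
SE = √(388874.24) = 623.6.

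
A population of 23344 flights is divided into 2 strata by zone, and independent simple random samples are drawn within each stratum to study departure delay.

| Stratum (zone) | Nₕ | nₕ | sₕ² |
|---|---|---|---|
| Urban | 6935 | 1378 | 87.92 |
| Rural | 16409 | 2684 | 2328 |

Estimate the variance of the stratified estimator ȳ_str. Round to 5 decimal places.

Var(ȳ_str) = Σₕ Wₕ²(1 − fₕ)sₕ²/nₕ with Wₕ = Nₕ/N, N = 23344.
Urban: Wₕ = 0.29707848; term = 0.29707848²·(1 − 0.19870224)·87.92/1378 = 0.0045120591.
Rural: Wₕ = 0.70292152; term = 0.70292152²·(1 − 0.16356877)·2328/2684 = 0.35846304.
Sum = 0.3629751.

0.36298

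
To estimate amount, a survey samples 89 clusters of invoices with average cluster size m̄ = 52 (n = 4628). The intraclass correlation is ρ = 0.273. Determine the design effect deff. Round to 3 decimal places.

deff = 1 + (52 − 1)·0.273 = 1 + 13.923 = 14.923.

14.923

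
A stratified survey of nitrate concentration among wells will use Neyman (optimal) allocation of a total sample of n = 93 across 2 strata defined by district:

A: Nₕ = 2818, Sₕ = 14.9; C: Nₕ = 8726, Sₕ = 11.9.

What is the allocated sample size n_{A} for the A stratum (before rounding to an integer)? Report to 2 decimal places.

Neyman allocation: nₕ = n·NₕSₕ / Σⱼ NⱼSⱼ.
Σ NⱼSⱼ = 2818·14.9 + 8726·11.9 = 145827.6.
n_{A} = 93·2818·14.9 / 145827.6 = 26.78.

26.78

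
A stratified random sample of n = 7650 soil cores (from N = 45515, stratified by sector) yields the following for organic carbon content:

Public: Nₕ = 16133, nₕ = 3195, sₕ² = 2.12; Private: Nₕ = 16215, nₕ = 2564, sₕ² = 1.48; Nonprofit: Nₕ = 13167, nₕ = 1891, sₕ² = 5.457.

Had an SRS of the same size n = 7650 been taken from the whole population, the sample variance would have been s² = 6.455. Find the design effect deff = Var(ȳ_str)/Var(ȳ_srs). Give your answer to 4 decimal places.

Var(ȳ_str) = Σ Wₕ²(1−fₕ)sₕ²/nₕ with Wₕ = Nₕ/45515:
  Public: (16133/45515)²·(1−3195/16133)·2.12/3195 = 6.6855661 × 10^-5
  Private: (16215/45515)²·(1−2564/16215)·1.48/2564 = 6.1675974 × 10^-5
  Nonprofit: (13167/45515)²·(1−1891/13167)·5.457/1891 = 2.0682129 × 10^-4
  → Var(ȳ_str) = 3.3535293 × 10^-4.
Var(ȳ_srs) = (1 − 7650/45515)·6.455/7650 = 7.0196947 × 10^-4.
deff = (3.3535293 × 10^-4) / (7.0196947 × 10^-4) = 0.4777.

0.4777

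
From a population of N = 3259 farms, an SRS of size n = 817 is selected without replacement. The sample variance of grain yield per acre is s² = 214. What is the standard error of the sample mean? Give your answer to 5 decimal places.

Under SRS without replacement, Var(ȳ) = (1 − f)·s²/n with f = n/N = 817/3259 = 0.25069040.
Var(ȳ) = (1 − 0.25069040)·214/817 = 0.74930960·0.2619339 = 0.19626959.
SE(ȳ) = √(0.19626959) = 0.44302.

0.44302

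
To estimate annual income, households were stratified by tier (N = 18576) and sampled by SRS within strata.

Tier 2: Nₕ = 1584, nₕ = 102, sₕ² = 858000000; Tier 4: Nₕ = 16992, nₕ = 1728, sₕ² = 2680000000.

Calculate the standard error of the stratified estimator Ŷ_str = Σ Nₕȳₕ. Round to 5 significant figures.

2.0543 × 10^7

Var(Ŷ_str) = Σₕ Nₕ²(1 − fₕ)sₕ²/nₕ.
Tier 2: 1584²·(1 − 102/1584)·858000000/102 = 1.9746517 × 10^13.
Tier 4: 16992²·(1 − 1728/16992)·2680000000/1728 = 4.0225728 × 10^14.
Sum = 4.220038 × 10^14.
SE = √(4.220038 × 10^14) = 2.0543 × 10^7.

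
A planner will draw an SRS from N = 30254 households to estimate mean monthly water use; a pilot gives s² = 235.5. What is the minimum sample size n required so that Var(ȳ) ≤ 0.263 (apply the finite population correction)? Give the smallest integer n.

Without fpc, n₀ = s²/D = 235.5/0.263 = 895.4373.
With fpc, (1 − n/N)·s²/n ≤ D requires n ≥ n₀/(1 + n₀/N) = 895.4373/(1 + 895.4373/30254) = 869.6966.
Rounding up, n = 870.

870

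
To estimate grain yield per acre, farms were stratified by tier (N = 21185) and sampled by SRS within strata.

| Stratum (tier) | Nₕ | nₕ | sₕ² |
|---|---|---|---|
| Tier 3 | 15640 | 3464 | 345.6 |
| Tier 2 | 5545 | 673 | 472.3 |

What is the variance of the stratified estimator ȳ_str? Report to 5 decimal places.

Var(ȳ_str) = Σₕ Wₕ²(1 − fₕ)sₕ²/nₕ with Wₕ = Nₕ/N, N = 21185.
Tier 3: Wₕ = 0.73825820; term = 0.73825820²·(1 − 0.22148338)·345.6/3464 = 0.042333122.
Tier 2: Wₕ = 0.26174180; term = 0.26174180²·(1 − 0.12137060)·472.3/673 = 0.042243002.
Sum = 0.084576124.

0.08458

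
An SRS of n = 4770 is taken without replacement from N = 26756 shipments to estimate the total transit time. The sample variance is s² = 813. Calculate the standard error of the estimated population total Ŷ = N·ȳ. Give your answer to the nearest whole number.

10013

Var(Ŷ) = N²·Var(ȳ) = N²·(1 − n/N)·s²/n.
f = 4770/26756 = 0.17827777; Var(ȳ) = 0.82172223·813/4770 = 0.14005454.
Var(Ŷ) = 26756² · 0.14005454 = 1.0026274 × 10^8.
SE(Ŷ) = √(1.0026274 × 10^8) = 10013.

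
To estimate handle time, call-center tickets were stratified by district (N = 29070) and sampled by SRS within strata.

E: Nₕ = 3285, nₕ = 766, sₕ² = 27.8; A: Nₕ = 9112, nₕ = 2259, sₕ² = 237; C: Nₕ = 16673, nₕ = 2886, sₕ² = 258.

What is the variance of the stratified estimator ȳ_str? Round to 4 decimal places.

0.0324

Var(ȳ_str) = Σₕ Wₕ²(1 − fₕ)sₕ²/nₕ with Wₕ = Nₕ/N, N = 29070.
E: Wₕ = 0.11300310; term = 0.11300310²·(1 − 0.23318113)·27.8/766 = 3.5537715 × 10^-4.
A: Wₕ = 0.31345029; term = 0.31345029²·(1 − 0.24791484)·237/2259 = 0.0077524057.
C: Wₕ = 0.57354661; term = 0.57354661²·(1 − 0.17309422)·258/2886 = 0.024317383.
Sum = 0.032425166.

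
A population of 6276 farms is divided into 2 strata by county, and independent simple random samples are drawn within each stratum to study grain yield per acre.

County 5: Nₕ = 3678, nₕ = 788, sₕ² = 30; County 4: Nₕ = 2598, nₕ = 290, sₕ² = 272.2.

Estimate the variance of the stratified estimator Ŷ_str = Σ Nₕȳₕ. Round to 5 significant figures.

6.0328 × 10^6

Var(Ŷ_str) = Σₕ Nₕ²(1 − fₕ)sₕ²/nₕ.
County 5: 3678²·(1 − 788/3678)·30/788 = 404673.35.
County 4: 2598²·(1 − 290/2598)·272.2/290 = 5.6281424 × 10^6.
Sum = 6.0328158 × 10^6.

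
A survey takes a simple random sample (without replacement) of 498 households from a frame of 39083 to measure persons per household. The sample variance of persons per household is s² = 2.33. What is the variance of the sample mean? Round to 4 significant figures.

Under SRS without replacement, Var(ȳ) = (1 − f)·s²/n with f = n/N = 498/39083 = 0.01274211.
Var(ȳ) = (1 − 0.01274211)·2.33/498 = 0.98725789·0.0046787149 = 0.0046190981.

0.004619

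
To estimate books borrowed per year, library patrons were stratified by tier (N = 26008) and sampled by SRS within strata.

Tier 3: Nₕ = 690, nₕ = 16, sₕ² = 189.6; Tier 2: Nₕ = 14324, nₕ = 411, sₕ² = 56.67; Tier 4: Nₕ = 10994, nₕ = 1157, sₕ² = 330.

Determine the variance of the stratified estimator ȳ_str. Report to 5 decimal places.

Var(ȳ_str) = Σₕ Wₕ²(1 − fₕ)sₕ²/nₕ with Wₕ = Nₕ/N, N = 26008.
Tier 3: Wₕ = 0.02653030; term = 0.02653030²·(1 − 0.02318841)·189.6/16 = 0.0081472947.
Tier 2: Wₕ = 0.55075361; term = 0.55075361²·(1 − 0.02869310)·56.67/411 = 0.04062399.
Tier 4: Wₕ = 0.42271609; term = 0.42271609²·(1 − 0.10523922)·330/1157 = 0.045602124.
Sum = 0.094373409.

0.09437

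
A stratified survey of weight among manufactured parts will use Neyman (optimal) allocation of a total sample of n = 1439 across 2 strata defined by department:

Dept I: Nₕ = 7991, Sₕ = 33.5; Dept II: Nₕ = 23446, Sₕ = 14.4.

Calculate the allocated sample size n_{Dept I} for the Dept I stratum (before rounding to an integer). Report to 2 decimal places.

636.39

Neyman allocation: nₕ = n·NₕSₕ / Σⱼ NⱼSⱼ.
Σ NⱼSⱼ = 7991·33.5 + 23446·14.4 = 605320.9.
n_{Dept I} = 1439·7991·33.5 / 605320.9 = 636.39.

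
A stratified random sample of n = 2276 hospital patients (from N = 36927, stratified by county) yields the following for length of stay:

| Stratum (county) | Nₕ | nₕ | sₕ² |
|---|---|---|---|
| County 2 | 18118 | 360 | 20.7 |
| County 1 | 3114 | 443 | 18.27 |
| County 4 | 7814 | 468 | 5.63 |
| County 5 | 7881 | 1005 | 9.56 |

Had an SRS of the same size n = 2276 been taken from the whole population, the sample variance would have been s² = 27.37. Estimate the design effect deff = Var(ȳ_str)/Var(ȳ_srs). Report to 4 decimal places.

Var(ȳ_str) = Σ Wₕ²(1−fₕ)sₕ²/nₕ with Wₕ = Nₕ/36927:
  County 2: (18118/36927)²·(1−360/18118)·20.7/360 = 0.013567009
  County 1: (3114/36927)²·(1−443/3114)·18.27/443 = 2.5155866 × 10^-4
  County 4: (7814/36927)²·(1−468/7814)·5.63/468 = 5.0640597 × 10^-4
  County 5: (7881/36927)²·(1−1005/7881)·9.56/1005 = 3.7802539 × 10^-4
  → Var(ȳ_str) = 0.014702999.
Var(ȳ_srs) = (1 − 2276/36927)·27.37/2276 = 0.011284291.
deff = 0.014702999 / 0.011284291 = 1.3030.

1.3030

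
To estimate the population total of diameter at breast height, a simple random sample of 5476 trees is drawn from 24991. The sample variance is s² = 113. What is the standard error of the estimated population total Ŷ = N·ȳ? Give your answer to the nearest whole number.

3172

Var(Ŷ) = N²·Var(ȳ) = N²·(1 − n/N)·s²/n.
f = 5476/24991 = 0.21911888; Var(ȳ) = 0.78088112·113/5476 = 0.016113873.
Var(Ŷ) = 24991² · 0.016113873 = 1.0063921 × 10^7.
SE(Ŷ) = √(1.0063921 × 10^7) = 3172.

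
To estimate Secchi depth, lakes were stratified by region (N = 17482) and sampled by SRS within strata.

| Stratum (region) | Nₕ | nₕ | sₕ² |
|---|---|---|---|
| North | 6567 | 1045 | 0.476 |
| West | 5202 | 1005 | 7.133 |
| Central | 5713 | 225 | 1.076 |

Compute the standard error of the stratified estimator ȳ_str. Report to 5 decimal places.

0.03243

Var(ȳ_str) = Σₕ Wₕ²(1 − fₕ)sₕ²/nₕ with Wₕ = Nₕ/N, N = 17482.
North: Wₕ = 0.37564352; term = 0.37564352²·(1 − 0.15912898)·0.476/1045 = 5.4047032 × 10^-5.
West: Wₕ = 0.29756321; term = 0.29756321²·(1 − 0.19319493)·7.133/1005 = 5.0702952 × 10^-4.
Central: Wₕ = 0.32679327; term = 0.32679327²·(1 − 0.03938386)·1.076/225 = 4.9059808 × 10^-4.
Sum = 0.0010516746.
SE = √(0.0010516746) = 0.03243.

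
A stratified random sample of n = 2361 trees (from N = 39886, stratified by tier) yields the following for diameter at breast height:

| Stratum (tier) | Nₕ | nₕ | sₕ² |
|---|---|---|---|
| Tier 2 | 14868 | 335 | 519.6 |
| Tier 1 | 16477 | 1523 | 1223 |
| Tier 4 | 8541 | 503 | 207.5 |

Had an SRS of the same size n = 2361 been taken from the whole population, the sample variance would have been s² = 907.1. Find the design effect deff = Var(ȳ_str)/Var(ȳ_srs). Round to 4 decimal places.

0.9761

Var(ȳ_str) = Σ Wₕ²(1−fₕ)sₕ²/nₕ with Wₕ = Nₕ/39886:
  Tier 2: (14868/39886)²·(1−335/14868)·519.6/335 = 0.21066442
  Tier 1: (16477/39886)²·(1−1523/16477)·1223/1523 = 0.12437157
  Tier 4: (8541/39886)²·(1−503/8541)·207.5/503 = 0.01780188
  → Var(ȳ_str) = 0.35283787.
Var(ȳ_srs) = (1 − 2361/39886)·907.1/2361 = 0.36145929.
deff = 0.35283787 / 0.36145929 = 0.9761.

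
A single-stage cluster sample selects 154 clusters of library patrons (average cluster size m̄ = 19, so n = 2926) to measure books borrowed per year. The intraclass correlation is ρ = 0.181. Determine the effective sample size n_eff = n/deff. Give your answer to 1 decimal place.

deff = 1 + (19 − 1)·0.181 = 1 + 3.258 = 4.258.
n_eff = 2926 / 4.258 = 687.2.

687.2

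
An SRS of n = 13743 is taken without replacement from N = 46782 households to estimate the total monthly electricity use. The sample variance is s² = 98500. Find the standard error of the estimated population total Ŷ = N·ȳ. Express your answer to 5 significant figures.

Var(Ŷ) = N²·Var(ȳ) = N²·(1 − n/N)·s²/n.
f = 13743/46782 = 0.29376683; Var(ȳ) = 0.70623317·98500/13743 = 5.0617745.
Var(Ŷ) = 46782² · 5.0617745 = 1.1077975 × 10^10.
SE(Ŷ) = √(1.1077975 × 10^10) = 105250.

105250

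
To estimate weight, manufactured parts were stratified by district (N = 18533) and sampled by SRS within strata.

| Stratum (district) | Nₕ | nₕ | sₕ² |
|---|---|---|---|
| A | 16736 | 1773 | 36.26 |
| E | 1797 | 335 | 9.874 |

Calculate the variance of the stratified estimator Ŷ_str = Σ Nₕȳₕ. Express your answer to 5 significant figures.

5.1988 × 10^6

Var(Ŷ_str) = Σₕ Nₕ²(1 − fₕ)sₕ²/nₕ.
A: 16736²·(1 − 1773/16736)·36.26/1773 = 5.1214084 × 10^6.
E: 1797²·(1 − 335/1797)·9.874/335 = 77436.152.
Sum = 5.1988446 × 10^6.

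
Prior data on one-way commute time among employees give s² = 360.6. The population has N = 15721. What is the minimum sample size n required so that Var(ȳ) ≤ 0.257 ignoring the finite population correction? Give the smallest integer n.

Without fpc, n₀ = s²/D = 360.6/0.257 = 1403.1128.
Rounding up, n = 1404.

1404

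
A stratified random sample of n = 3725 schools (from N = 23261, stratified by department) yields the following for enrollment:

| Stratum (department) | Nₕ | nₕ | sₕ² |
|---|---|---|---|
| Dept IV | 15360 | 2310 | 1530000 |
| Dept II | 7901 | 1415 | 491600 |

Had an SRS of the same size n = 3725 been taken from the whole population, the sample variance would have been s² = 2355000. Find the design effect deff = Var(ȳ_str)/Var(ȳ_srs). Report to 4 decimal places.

Var(ȳ_str) = Σ Wₕ²(1−fₕ)sₕ²/nₕ with Wₕ = Nₕ/23261:
  Dept IV: (15360/23261)²·(1−2310/15360)·1530000/2310 = 245.37167
  Dept II: (7901/23261)²·(1−1415/7901)·491600/1415 = 32.90468
  → Var(ȳ_str) = 278.27635.
Var(ȳ_srs) = (1 − 3725/23261)·2355000/3725 = 530.97234.
deff = 278.27635 / 530.97234 = 0.5241.

0.5241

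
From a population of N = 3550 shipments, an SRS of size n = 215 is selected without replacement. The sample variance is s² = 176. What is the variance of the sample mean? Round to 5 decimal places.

Under SRS without replacement, Var(ȳ) = (1 − f)·s²/n with f = n/N = 215/3550 = 0.06056338.
Var(ȳ) = (1 − 0.06056338)·176/215 = 0.93943662·0.81860465 = 0.76902719.

0.76903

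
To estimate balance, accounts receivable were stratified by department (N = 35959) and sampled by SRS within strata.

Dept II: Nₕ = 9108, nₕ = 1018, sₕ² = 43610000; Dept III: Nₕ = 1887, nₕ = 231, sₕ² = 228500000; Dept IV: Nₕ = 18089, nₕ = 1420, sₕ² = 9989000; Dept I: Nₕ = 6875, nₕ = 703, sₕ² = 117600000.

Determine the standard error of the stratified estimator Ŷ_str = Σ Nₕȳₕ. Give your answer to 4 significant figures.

3.933 × 10^6

Var(Ŷ_str) = Σₕ Nₕ²(1 − fₕ)sₕ²/nₕ.
Dept II: 9108²·(1 − 1018/9108)·43610000/1018 = 3.1565295 × 10^12.
Dept III: 1887²·(1 − 231/1887)·228500000/231 = 3.091053 × 10^12.
Dept IV: 18089²·(1 − 1420/18089)·9989000/1420 = 2.1210835 × 10^12.
Dept I: 6875²·(1 − 703/6875)·117600000/703 = 7.098239 × 10^12.
Sum = 1.5466905 × 10^13.
SE = √(1.5466905 × 10^13) = 3.933 × 10^6.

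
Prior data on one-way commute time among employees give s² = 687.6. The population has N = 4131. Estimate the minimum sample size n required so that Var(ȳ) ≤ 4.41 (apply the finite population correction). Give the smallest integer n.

151

Without fpc, n₀ = s²/D = 687.6/4.41 = 155.9184.
With fpc, (1 − n/N)·s²/n ≤ D requires n ≥ n₀/(1 + n₀/N) = 155.9184/(1 + 155.9184/4131) = 150.2475.
Rounding up, n = 151.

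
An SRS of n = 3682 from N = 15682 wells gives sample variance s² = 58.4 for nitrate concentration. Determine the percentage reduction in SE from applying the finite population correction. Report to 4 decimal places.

12.5238

f = n/N = 3682/15682 = 0.23479148.
SE_no-fpc = √(s²/n) = 0.12594024; SE_fpc = √((1−f)s²/n) = 0.11016774.
Ratio = √(1−f) = 0.87476198. Reduction = 100·(1 − 0.87476198) = 12.5238%.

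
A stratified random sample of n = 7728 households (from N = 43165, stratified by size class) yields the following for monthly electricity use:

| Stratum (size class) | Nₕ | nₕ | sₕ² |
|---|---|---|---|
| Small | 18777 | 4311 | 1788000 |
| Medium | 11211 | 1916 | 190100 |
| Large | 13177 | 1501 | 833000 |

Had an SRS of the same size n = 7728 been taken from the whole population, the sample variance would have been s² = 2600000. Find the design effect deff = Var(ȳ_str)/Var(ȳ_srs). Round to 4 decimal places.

Var(ȳ_str) = Σ Wₕ²(1−fₕ)sₕ²/nₕ with Wₕ = Nₕ/43165:
  Small: (18777/43165)²·(1−4311/18777)·1788000/4311 = 60.464528
  Medium: (11211/43165)²·(1−1916/11211)·190100/1916 = 5.5490274
  Large: (13177/43165)²·(1−1501/13177)·833000/1501 = 45.825947
  → Var(ȳ_str) = 111.8395.
Var(ȳ_srs) = (1 − 7728/43165)·2600000/7728 = 276.20494.
deff = 111.8395 / 276.20494 = 0.4049.

0.4049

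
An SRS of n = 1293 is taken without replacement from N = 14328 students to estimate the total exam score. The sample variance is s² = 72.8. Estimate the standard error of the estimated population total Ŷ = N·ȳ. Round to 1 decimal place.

3242.8

Var(Ŷ) = N²·Var(ȳ) = N²·(1 − n/N)·s²/n.
f = 1293/14328 = 0.09024288; Var(ȳ) = 0.90975712·72.8/1293 = 0.051222211.
Var(Ŷ) = 14328² · 0.051222211 = 1.0515489 × 10^7.
SE(Ŷ) = √(1.0515489 × 10^7) = 3242.8.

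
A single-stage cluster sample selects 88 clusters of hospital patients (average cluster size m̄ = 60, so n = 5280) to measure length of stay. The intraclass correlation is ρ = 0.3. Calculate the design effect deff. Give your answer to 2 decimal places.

18.70

deff = 1 + (60 − 1)·0.3 = 1 + 17.7 = 18.7.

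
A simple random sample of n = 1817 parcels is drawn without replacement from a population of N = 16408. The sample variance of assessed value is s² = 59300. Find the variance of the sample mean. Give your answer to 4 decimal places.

29.0221

Under SRS without replacement, Var(ȳ) = (1 − f)·s²/n with f = n/N = 1817/16408 = 0.11073866.
Var(ȳ) = (1 − 0.11073866)·59300/1817 = 0.88926134·32.636214 = 29.022123.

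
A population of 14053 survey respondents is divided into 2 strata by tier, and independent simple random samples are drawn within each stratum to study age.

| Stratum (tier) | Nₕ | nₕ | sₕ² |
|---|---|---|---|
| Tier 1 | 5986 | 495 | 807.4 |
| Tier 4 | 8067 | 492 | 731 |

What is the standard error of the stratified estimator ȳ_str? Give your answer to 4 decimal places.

0.8551

Var(ȳ_str) = Σₕ Wₕ²(1 − fₕ)sₕ²/nₕ with Wₕ = Nₕ/N, N = 14053.
Tier 1: Wₕ = 0.42595887; term = 0.42595887²·(1 − 0.08269295)·807.4/495 = 0.27147736.
Tier 4: Wₕ = 0.57404113; term = 0.57404113²·(1 − 0.06098922)·731/492 = 0.45973638.
Sum = 0.73121374.
SE = √(0.73121374) = 0.8551.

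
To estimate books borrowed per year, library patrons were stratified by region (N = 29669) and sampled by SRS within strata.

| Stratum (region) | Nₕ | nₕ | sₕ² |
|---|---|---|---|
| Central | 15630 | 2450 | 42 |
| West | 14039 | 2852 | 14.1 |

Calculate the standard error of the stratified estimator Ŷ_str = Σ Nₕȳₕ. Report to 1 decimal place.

Var(Ŷ_str) = Σₕ Nₕ²(1 − fₕ)sₕ²/nₕ.
Central: 15630²·(1 − 2450/15630)·42/2450 = 3.5314869 × 10^6.
West: 14039²·(1 − 2852/14039)·14.1/2852 = 776460.56.
Sum = 4.3079475 × 10^6.
SE = √(4.3079475 × 10^6) = 2075.6.

2075.6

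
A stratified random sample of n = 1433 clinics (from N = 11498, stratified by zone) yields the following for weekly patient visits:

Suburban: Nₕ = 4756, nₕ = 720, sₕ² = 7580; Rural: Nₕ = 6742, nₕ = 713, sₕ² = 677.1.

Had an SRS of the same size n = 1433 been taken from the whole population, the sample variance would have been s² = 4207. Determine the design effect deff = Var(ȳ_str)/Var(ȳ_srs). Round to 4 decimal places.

0.7084

Var(ȳ_str) = Σ Wₕ²(1−fₕ)sₕ²/nₕ with Wₕ = Nₕ/11498:
  Suburban: (4756/11498)²·(1−720/4756)·7580/720 = 1.5285692
  Rural: (6742/11498)²·(1−713/6742)·677.1/713 = 0.29197973
  → Var(ȳ_str) = 1.8205489.
Var(ȳ_srs) = (1 − 1433/11498)·4207/1433 = 2.5699093.
deff = 1.8205489 / 2.5699093 = 0.7084.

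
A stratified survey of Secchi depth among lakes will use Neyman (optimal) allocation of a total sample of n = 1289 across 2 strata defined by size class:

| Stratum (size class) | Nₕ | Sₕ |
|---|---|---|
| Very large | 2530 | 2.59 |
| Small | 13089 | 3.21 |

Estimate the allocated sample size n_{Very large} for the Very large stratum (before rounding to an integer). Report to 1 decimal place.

173.9

Neyman allocation: nₕ = n·NₕSₕ / Σⱼ NⱼSⱼ.
Σ NⱼSⱼ = 2530·2.59 + 13089·3.21 = 48568.39.
n_{Very large} = 1289·2530·2.59 / 48568.39 = 173.9.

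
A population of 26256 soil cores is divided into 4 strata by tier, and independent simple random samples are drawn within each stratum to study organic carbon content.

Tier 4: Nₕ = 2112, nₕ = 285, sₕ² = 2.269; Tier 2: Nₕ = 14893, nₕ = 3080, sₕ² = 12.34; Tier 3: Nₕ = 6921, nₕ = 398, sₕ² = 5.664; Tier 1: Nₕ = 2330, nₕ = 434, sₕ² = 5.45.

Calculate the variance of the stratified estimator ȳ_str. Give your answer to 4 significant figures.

Var(ȳ_str) = Σₕ Wₕ²(1 − fₕ)sₕ²/nₕ with Wₕ = Nₕ/N, N = 26256.
Tier 4: Wₕ = 0.08043876; term = 0.08043876²·(1 − 0.13494318)·2.269/285 = 4.456203 × 10^-5.
Tier 2: Wₕ = 0.56722273; term = 0.56722273²·(1 − 0.20680857)·12.34/3080 = 0.001022468.
Tier 3: Wₕ = 0.26359689; term = 0.26359689²·(1 − 0.05750614)·5.664/398 = 9.3196429 × 10^-4.
Tier 1: Wₕ = 0.08874162; term = 0.08874162²·(1 − 0.18626609)·5.45/434 = 8.0471834 × 10^-5.
Sum = 0.0020794662.

0.002079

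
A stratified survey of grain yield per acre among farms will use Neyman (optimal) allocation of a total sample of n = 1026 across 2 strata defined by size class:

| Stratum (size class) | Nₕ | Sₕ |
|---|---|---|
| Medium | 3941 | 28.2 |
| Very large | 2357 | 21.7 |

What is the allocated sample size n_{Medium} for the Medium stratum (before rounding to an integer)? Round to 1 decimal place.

702.6

Neyman allocation: nₕ = n·NₕSₕ / Σⱼ NⱼSⱼ.
Σ NⱼSⱼ = 3941·28.2 + 2357·21.7 = 162283.1.
n_{Medium} = 1026·3941·28.2 / 162283.1 = 702.6.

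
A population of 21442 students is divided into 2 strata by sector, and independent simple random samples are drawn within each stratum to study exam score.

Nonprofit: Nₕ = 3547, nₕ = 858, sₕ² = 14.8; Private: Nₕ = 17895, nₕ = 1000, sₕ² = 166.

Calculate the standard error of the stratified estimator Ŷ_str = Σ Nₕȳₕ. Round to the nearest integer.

Var(Ŷ_str) = Σₕ Nₕ²(1 − fₕ)sₕ²/nₕ.
Nonprofit: 3547²·(1 − 858/3547)·14.8/858 = 164522.92.
Private: 17895²·(1 − 1000/17895)·166/1000 = 5.018778 × 10^7.
Sum = 5.0352303 × 10^7.
SE = √(5.0352303 × 10^7) = 7096.

7096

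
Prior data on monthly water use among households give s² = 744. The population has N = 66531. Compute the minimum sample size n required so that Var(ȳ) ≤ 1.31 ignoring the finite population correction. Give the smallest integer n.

568

Without fpc, n₀ = s²/D = 744/1.31 = 567.9389.
Rounding up, n = 568.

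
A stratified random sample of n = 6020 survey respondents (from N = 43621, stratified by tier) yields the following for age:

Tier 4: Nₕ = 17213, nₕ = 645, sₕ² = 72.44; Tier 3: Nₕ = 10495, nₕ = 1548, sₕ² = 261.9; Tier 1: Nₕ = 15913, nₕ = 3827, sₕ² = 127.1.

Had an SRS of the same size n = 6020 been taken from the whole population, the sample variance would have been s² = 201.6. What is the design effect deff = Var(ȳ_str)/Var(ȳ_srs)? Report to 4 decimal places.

Var(ȳ_str) = Σ Wₕ²(1−fₕ)sₕ²/nₕ with Wₕ = Nₕ/43621:
  Tier 4: (17213/43621)²·(1−645/17213)·72.44/645 = 0.016832714
  Tier 3: (10495/43621)²·(1−1548/10495)·261.9/1548 = 0.0083489755
  Tier 1: (15913/43621)²·(1−3827/15913)·127.1/3827 = 0.003356839
  → Var(ȳ_str) = 0.028538529.
Var(ȳ_srs) = (1 − 6020/43621)·201.6/6020 = 0.028866745.
deff = 0.028538529 / 0.028866745 = 0.9886.

0.9886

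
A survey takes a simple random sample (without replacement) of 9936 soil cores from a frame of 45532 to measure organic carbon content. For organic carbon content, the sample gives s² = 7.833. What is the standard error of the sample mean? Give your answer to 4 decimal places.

0.0248

Under SRS without replacement, Var(ȳ) = (1 − f)·s²/n with f = n/N = 9936/45532 = 0.21822015.
Var(ȳ) = (1 − 0.21822015)·7.833/9936 = 0.78177985·7.8834541 × 10^-4 = 6.1631255 × 10^-4.
SE(ȳ) = √(6.1631255 × 10^-4) = 0.0248.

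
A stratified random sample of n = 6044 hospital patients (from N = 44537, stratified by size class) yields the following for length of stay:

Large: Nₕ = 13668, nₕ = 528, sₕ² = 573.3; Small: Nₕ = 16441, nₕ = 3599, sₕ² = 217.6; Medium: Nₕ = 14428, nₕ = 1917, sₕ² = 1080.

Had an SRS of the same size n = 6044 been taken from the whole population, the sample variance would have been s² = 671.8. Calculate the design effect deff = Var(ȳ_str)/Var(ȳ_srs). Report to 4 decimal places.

Var(ȳ_str) = Σ Wₕ²(1−fₕ)sₕ²/nₕ with Wₕ = Nₕ/44537:
  Large: (13668/44537)²·(1−528/13668)·573.3/528 = 0.098311978
  Small: (16441/44537)²·(1−3599/16441)·217.6/3599 = 0.0064357034
  Medium: (14428/44537)²·(1−1917/14428)·1080/1917 = 0.051269358
  → Var(ȳ_str) = 0.15601704.
Var(ȳ_srs) = (1 − 6044/44537)·671.8/6044 = 0.096067468.
deff = 0.15601704 / 0.096067468 = 1.6240.

1.6240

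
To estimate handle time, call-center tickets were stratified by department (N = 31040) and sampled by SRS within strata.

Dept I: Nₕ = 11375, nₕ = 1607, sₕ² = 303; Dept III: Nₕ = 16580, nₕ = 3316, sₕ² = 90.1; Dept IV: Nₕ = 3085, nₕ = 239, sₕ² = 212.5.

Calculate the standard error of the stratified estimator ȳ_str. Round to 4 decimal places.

Var(ȳ_str) = Σₕ Wₕ²(1 − fₕ)sₕ²/nₕ with Wₕ = Nₕ/N, N = 31040.
Dept I: Wₕ = 0.36646263; term = 0.36646263²·(1 − 0.14127473)·303/1607 = 0.021744047.
Dept III: Wₕ = 0.53414948; term = 0.53414948²·(1 − 0.20000000)·90.1/3316 = 0.0062019161.
Dept IV: Wₕ = 0.09938789; term = 0.09938789²·(1 − 0.07747164)·212.5/239 = 0.0081022879.
Sum = 0.036048251.
SE = √(0.036048251) = 0.1899.

0.1899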